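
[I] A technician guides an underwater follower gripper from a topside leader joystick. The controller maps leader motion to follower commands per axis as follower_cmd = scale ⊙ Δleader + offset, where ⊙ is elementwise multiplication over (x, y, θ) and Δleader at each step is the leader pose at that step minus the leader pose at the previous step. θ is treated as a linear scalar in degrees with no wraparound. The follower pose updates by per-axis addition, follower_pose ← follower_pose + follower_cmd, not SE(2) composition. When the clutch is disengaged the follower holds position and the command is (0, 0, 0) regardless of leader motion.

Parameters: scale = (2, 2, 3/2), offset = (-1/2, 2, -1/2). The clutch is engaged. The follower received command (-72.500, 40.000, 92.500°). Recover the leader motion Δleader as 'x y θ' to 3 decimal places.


-36.000 19.000 62.000

axis x: (-72.500 − -1/2) / (2) = -36.000
axis y: (40.000 − 2) / (2) = 19.000
axis θ: (92.500 − -1/2) / (3/2) = 62.000


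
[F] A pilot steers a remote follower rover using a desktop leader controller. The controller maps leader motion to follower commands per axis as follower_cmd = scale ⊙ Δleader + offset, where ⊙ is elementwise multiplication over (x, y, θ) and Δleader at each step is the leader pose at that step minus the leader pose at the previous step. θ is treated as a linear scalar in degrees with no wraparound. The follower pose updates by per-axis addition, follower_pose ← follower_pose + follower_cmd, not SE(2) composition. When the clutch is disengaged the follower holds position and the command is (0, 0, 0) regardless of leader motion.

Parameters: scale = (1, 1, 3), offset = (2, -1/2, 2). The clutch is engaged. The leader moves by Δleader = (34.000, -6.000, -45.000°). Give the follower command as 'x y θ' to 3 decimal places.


36.000 -6.500 -133.000

axis x: 1·34.000 + 2 = 36.000
axis y: 1·-6.000 + -1/2 = -6.500
axis θ: 3·-45.000 + 2 = -133.000


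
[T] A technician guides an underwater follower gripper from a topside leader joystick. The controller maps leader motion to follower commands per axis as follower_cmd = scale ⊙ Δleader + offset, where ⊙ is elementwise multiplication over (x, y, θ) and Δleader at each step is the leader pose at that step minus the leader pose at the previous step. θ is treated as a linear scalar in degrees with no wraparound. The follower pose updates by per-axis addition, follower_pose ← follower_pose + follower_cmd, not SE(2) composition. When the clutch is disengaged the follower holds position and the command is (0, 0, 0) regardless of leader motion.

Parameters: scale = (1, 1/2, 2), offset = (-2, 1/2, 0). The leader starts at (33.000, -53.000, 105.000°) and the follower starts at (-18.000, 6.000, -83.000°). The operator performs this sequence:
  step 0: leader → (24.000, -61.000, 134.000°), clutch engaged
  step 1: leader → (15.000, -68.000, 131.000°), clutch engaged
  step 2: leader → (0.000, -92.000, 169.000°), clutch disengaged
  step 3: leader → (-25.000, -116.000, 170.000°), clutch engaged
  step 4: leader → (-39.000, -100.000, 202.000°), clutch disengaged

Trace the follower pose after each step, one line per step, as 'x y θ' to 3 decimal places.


step 0: Δleader=(-9.000, -8.000, 29.000°), engaged; cmd=(-11.000, -3.500, 58.000°) → follower=(-29.000, 2.500, -25.000°)
step 1: Δleader=(-9.000, -7.000, -3.000°), engaged; cmd=(-11.000, -3.000, -6.000°) → follower=(-40.000, -0.500, -31.000°)
step 2: Δleader=(-15.000, -24.000, 38.000°), disengaged; cmd=(0,0,0) → follower holds at (-40.000, -0.500, -31.000°)
step 3: Δleader=(-25.000, -24.000, 1.000°), engaged; cmd=(-27.000, -11.500, 2.000°) → follower=(-67.000, -12.000, -29.000°)
step 4: Δleader=(-14.000, 16.000, 32.000°), disengaged; cmd=(0,0,0) → follower holds at (-67.000, -12.000, -29.000°)

-29.000 2.500 -25.000
-40.000 -0.500 -31.000
-40.000 -0.500 -31.000
-67.000 -12.000 -29.000
-67.000 -12.000 -29.000


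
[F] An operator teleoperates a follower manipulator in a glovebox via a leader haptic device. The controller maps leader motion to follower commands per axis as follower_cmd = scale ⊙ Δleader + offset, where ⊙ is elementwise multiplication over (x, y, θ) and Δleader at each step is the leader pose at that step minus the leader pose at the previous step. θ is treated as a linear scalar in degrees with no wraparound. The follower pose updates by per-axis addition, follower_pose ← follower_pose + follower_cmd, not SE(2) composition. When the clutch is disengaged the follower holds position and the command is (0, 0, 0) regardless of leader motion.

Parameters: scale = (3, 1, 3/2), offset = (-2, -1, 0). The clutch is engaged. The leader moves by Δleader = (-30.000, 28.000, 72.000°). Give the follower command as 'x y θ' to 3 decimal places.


-92.000 27.000 108.000

axis x: 3·-30.000 + -2 = -92.000
axis y: 1·28.000 + -1 = 27.000
axis θ: 3/2·72.000 + 0 = 108.000


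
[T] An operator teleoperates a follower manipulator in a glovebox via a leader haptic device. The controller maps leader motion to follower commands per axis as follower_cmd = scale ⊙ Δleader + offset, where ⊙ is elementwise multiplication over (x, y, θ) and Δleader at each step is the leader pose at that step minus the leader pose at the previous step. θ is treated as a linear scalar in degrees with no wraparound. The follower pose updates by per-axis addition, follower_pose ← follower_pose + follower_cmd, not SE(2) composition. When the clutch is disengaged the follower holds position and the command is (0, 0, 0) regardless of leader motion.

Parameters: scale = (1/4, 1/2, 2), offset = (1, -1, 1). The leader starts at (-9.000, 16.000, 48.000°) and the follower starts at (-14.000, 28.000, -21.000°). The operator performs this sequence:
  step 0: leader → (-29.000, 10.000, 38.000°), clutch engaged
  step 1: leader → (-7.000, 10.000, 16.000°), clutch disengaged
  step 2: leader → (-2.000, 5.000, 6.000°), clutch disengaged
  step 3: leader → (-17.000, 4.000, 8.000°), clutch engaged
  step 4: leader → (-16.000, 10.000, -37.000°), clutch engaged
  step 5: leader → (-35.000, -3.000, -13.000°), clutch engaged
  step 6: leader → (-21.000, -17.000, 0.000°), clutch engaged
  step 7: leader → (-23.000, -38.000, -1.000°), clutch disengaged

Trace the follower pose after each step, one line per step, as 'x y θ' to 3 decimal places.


step 0: Δleader=(-20.000, -6.000, -10.000°), engaged; cmd=(-4.000, -4.000, -19.000°) → follower=(-18.000, 24.000, -40.000°)
step 1: Δleader=(22.000, 0.000, -22.000°), disengaged; cmd=(0,0,0) → follower holds at (-18.000, 24.000, -40.000°)
step 2: Δleader=(5.000, -5.000, -10.000°), disengaged; cmd=(0,0,0) → follower holds at (-18.000, 24.000, -40.000°)
step 3: Δleader=(-15.000, -1.000, 2.000°), engaged; cmd=(-2.750, -1.500, 5.000°) → follower=(-20.750, 22.500, -35.000°)
step 4: Δleader=(1.000, 6.000, -45.000°), engaged; cmd=(1.250, 2.000, -89.000°) → follower=(-19.500, 24.500, -124.000°)
step 5: Δleader=(-19.000, -13.000, 24.000°), engaged; cmd=(-3.750, -7.500, 49.000°) → follower=(-23.250, 17.000, -75.000°)
step 6: Δleader=(14.000, -14.000, 13.000°), engaged; cmd=(4.500, -8.000, 27.000°) → follower=(-18.750, 9.000, -48.000°)
step 7: Δleader=(-2.000, -21.000, -1.000°), disengaged; cmd=(0,0,0) → follower holds at (-18.750, 9.000, -48.000°)

-18.000 24.000 -40.000
-18.000 24.000 -40.000
-18.000 24.000 -40.000
-20.750 22.500 -35.000
-19.500 24.500 -124.000
-23.250 17.000 -75.000
-18.750 9.000 -48.000
-18.750 9.000 -48.000


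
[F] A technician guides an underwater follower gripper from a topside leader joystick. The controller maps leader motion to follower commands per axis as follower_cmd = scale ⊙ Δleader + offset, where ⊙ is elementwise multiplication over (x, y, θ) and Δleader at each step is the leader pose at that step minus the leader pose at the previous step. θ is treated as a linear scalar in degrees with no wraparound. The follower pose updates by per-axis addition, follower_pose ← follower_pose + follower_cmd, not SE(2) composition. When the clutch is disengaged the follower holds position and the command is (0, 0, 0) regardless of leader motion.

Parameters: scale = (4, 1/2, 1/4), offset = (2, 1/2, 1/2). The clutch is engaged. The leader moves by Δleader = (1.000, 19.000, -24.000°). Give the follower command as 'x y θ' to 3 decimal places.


6.000 10.000 -5.500

axis x: 4·1.000 + 2 = 6.000
axis y: 1/2·19.000 + 1/2 = 10.000
axis θ: 1/4·-24.000 + 1/2 = -5.500


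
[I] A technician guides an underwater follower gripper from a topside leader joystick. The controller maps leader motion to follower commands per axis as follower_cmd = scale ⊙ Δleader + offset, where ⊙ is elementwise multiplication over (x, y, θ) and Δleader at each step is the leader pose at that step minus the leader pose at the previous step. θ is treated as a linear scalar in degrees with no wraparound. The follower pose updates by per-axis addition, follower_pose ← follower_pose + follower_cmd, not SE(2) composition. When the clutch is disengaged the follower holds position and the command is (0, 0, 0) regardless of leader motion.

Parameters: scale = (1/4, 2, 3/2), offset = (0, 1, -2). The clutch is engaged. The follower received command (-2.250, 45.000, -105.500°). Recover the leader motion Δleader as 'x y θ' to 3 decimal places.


axis x: (-2.250 − 0) / (1/4) = -9.000
axis y: (45.000 − 1) / (2) = 22.000
axis θ: (-105.500 − -2) / (3/2) = -69.000

-9.000 22.000 -69.000


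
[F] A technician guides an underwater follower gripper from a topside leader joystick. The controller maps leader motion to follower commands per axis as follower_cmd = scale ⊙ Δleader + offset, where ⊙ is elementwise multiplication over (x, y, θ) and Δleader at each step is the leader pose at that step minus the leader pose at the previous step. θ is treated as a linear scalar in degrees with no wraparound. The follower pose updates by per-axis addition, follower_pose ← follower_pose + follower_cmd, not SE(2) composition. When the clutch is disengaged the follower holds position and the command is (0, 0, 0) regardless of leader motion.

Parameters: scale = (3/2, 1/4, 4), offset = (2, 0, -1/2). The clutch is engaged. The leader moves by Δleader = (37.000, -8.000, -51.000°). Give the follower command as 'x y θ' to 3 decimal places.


57.500 -2.000 -204.500

axis x: 3/2·37.000 + 2 = 57.500
axis y: 1/4·-8.000 + 0 = -2.000
axis θ: 4·-51.000 + -1/2 = -204.500


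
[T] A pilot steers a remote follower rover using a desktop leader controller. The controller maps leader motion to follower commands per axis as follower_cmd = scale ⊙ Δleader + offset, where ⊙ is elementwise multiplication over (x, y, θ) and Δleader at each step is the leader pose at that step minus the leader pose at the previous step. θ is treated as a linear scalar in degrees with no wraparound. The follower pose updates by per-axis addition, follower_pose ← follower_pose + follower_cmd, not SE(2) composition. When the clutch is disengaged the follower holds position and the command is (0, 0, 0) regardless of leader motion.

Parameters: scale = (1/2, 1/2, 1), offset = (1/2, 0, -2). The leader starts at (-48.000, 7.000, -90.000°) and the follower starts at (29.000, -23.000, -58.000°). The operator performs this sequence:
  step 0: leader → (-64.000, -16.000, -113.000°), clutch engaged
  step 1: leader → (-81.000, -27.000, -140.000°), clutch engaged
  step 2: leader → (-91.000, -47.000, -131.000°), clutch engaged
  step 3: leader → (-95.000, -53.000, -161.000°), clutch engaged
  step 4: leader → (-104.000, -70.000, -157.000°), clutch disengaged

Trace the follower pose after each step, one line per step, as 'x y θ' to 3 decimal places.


step 0: Δleader=(-16.000, -23.000, -23.000°), engaged; cmd=(-7.500, -11.500, -25.000°) → follower=(21.500, -34.500, -83.000°)
step 1: Δleader=(-17.000, -11.000, -27.000°), engaged; cmd=(-8.000, -5.500, -29.000°) → follower=(13.500, -40.000, -112.000°)
step 2: Δleader=(-10.000, -20.000, 9.000°), engaged; cmd=(-4.500, -10.000, 7.000°) → follower=(9.000, -50.000, -105.000°)
step 3: Δleader=(-4.000, -6.000, -30.000°), engaged; cmd=(-1.500, -3.000, -32.000°) → follower=(7.500, -53.000, -137.000°)
step 4: Δleader=(-9.000, -17.000, 4.000°), disengaged; cmd=(0,0,0) → follower holds at (7.500, -53.000, -137.000°)

21.500 -34.500 -83.000
13.500 -40.000 -112.000
9.000 -50.000 -105.000
7.500 -53.000 -137.000
7.500 -53.000 -137.000


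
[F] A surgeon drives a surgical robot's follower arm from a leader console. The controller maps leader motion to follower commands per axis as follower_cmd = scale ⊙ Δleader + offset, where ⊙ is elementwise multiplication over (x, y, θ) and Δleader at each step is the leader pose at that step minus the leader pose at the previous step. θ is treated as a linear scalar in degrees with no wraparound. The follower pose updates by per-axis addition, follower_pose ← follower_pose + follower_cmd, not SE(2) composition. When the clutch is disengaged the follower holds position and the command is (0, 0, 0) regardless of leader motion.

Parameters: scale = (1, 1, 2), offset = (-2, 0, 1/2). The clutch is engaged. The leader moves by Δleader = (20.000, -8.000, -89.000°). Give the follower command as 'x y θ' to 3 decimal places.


axis x: 1·20.000 + -2 = 18.000
axis y: 1·-8.000 + 0 = -8.000
axis θ: 2·-89.000 + 1/2 = -177.500

18.000 -8.000 -177.500


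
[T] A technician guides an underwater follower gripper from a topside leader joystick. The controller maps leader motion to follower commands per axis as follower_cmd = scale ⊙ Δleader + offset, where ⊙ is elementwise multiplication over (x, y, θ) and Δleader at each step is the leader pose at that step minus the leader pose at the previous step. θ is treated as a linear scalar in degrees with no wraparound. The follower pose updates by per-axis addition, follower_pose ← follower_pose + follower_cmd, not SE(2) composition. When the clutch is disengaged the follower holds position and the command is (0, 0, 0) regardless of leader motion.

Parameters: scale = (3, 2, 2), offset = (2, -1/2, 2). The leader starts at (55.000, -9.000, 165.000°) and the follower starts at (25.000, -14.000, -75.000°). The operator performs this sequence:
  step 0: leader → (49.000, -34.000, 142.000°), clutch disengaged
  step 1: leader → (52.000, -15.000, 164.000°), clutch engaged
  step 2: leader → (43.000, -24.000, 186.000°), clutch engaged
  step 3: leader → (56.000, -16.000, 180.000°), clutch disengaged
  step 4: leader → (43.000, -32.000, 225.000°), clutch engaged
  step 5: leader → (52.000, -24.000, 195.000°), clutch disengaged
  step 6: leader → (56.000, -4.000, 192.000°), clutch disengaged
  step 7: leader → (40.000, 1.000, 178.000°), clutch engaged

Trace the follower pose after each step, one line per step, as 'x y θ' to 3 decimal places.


step 0: Δleader=(-6.000, -25.000, -23.000°), disengaged; cmd=(0,0,0) → follower holds at (25.000, -14.000, -75.000°)
step 1: Δleader=(3.000, 19.000, 22.000°), engaged; cmd=(11.000, 37.500, 46.000°) → follower=(36.000, 23.500, -29.000°)
step 2: Δleader=(-9.000, -9.000, 22.000°), engaged; cmd=(-25.000, -18.500, 46.000°) → follower=(11.000, 5.000, 17.000°)
step 3: Δleader=(13.000, 8.000, -6.000°), disengaged; cmd=(0,0,0) → follower holds at (11.000, 5.000, 17.000°)
step 4: Δleader=(-13.000, -16.000, 45.000°), engaged; cmd=(-37.000, -32.500, 92.000°) → follower=(-26.000, -27.500, 109.000°)
step 5: Δleader=(9.000, 8.000, -30.000°), disengaged; cmd=(0,0,0) → follower holds at (-26.000, -27.500, 109.000°)
step 6: Δleader=(4.000, 20.000, -3.000°), disengaged; cmd=(0,0,0) → follower holds at (-26.000, -27.500, 109.000°)
step 7: Δleader=(-16.000, 5.000, -14.000°), engaged; cmd=(-46.000, 9.500, -26.000°) → follower=(-72.000, -18.000, 83.000°)

25.000 -14.000 -75.000
36.000 23.500 -29.000
11.000 5.000 17.000
11.000 5.000 17.000
-26.000 -27.500 109.000
-26.000 -27.500 109.000
-26.000 -27.500 109.000
-72.000 -18.000 83.000


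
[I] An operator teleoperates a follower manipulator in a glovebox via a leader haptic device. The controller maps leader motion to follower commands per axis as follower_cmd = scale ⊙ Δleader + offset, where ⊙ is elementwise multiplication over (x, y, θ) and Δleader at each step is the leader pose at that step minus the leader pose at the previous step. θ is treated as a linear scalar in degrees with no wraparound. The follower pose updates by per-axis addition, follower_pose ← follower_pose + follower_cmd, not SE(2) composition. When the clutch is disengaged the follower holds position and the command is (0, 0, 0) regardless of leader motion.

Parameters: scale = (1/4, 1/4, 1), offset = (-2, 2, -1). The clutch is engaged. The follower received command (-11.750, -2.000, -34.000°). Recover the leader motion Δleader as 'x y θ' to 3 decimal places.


-39.000 -16.000 -33.000

axis x: (-11.750 − -2) / (1/4) = -39.000
axis y: (-2.000 − 2) / (1/4) = -16.000
axis θ: (-34.000 − -1) / (1) = -33.000


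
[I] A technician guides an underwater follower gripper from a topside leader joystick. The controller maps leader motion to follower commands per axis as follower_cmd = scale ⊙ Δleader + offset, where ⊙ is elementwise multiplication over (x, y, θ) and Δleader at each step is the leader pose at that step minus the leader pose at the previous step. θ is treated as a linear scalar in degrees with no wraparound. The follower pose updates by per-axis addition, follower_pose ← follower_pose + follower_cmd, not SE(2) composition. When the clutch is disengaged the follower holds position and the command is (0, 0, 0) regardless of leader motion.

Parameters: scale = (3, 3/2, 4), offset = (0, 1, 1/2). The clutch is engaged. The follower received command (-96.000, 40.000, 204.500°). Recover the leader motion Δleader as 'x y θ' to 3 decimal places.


-32.000 26.000 51.000

axis x: (-96.000 − 0) / (3) = -32.000
axis y: (40.000 − 1) / (3/2) = 26.000
axis θ: (204.500 − 1/2) / (4) = 51.000


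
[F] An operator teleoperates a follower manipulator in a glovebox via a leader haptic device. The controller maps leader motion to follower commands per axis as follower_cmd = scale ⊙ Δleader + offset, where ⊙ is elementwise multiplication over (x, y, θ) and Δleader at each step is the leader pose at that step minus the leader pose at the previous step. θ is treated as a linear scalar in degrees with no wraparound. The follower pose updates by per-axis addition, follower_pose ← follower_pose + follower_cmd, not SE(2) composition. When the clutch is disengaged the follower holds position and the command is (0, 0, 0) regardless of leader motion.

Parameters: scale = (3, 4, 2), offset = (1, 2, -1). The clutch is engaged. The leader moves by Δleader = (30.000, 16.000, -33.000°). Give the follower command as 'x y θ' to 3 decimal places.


axis x: 3·30.000 + 1 = 91.000
axis y: 4·16.000 + 2 = 66.000
axis θ: 2·-33.000 + -1 = -67.000

91.000 66.000 -67.000


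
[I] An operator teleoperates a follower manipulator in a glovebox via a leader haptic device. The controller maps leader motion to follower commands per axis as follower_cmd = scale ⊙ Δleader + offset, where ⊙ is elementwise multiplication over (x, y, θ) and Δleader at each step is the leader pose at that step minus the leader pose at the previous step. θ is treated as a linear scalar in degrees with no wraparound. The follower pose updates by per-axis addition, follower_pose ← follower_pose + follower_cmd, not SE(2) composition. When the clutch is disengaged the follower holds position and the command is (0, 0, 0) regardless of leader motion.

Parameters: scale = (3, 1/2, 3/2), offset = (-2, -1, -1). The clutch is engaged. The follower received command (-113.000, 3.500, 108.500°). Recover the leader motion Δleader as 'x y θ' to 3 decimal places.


-37.000 9.000 73.000

axis x: (-113.000 − -2) / (3) = -37.000
axis y: (3.500 − -1) / (1/2) = 9.000
axis θ: (108.500 − -1) / (3/2) = 73.000


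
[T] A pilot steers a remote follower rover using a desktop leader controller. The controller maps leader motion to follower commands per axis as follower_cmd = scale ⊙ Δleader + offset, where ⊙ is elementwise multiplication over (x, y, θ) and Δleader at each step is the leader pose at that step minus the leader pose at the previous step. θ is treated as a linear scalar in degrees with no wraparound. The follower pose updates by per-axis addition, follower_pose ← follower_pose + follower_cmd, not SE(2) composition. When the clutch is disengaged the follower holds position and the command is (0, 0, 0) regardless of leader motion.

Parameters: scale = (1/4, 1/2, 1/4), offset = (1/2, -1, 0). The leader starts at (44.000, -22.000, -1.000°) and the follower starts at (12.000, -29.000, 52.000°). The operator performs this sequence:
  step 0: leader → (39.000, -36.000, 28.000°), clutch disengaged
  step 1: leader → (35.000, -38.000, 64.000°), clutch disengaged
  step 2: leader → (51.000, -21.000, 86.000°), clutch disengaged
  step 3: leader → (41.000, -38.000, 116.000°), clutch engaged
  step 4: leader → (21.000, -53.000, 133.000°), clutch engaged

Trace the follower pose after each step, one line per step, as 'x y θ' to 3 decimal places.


12.000 -29.000 52.000
12.000 -29.000 52.000
12.000 -29.000 52.000
10.000 -38.500 59.500
5.500 -47.000 63.750

step 0: Δleader=(-5.000, -14.000, 29.000°), disengaged; cmd=(0,0,0) → follower holds at (12.000, -29.000, 52.000°)
step 1: Δleader=(-4.000, -2.000, 36.000°), disengaged; cmd=(0,0,0) → follower holds at (12.000, -29.000, 52.000°)
step 2: Δleader=(16.000, 17.000, 22.000°), disengaged; cmd=(0,0,0) → follower holds at (12.000, -29.000, 52.000°)
step 3: Δleader=(-10.000, -17.000, 30.000°), engaged; cmd=(-2.000, -9.500, 7.500°) → follower=(10.000, -38.500, 59.500°)
step 4: Δleader=(-20.000, -15.000, 17.000°), engaged; cmd=(-4.500, -8.500, 4.250°) → follower=(5.500, -47.000, 63.750°)


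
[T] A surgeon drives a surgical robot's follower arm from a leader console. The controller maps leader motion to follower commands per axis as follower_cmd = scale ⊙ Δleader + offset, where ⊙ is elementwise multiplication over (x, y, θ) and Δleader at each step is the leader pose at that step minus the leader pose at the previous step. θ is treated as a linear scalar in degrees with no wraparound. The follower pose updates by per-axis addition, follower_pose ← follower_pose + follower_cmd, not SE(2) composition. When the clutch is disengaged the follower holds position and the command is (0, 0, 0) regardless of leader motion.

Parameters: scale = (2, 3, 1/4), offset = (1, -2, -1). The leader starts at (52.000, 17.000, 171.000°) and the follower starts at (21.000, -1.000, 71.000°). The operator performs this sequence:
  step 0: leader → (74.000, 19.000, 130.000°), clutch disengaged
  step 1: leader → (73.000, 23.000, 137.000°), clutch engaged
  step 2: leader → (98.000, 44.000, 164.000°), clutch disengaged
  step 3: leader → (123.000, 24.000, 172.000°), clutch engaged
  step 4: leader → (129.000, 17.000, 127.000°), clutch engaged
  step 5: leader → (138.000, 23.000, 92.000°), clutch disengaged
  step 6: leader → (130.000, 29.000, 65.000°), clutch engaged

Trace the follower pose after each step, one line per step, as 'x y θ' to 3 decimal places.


step 0: Δleader=(22.000, 2.000, -41.000°), disengaged; cmd=(0,0,0) → follower holds at (21.000, -1.000, 71.000°)
step 1: Δleader=(-1.000, 4.000, 7.000°), engaged; cmd=(-1.000, 10.000, 0.750°) → follower=(20.000, 9.000, 71.750°)
step 2: Δleader=(25.000, 21.000, 27.000°), disengaged; cmd=(0,0,0) → follower holds at (20.000, 9.000, 71.750°)
step 3: Δleader=(25.000, -20.000, 8.000°), engaged; cmd=(51.000, -62.000, 1.000°) → follower=(71.000, -53.000, 72.750°)
step 4: Δleader=(6.000, -7.000, -45.000°), engaged; cmd=(13.000, -23.000, -12.250°) → follower=(84.000, -76.000, 60.500°)
step 5: Δleader=(9.000, 6.000, -35.000°), disengaged; cmd=(0,0,0) → follower holds at (84.000, -76.000, 60.500°)
step 6: Δleader=(-8.000, 6.000, -27.000°), engaged; cmd=(-15.000, 16.000, -7.750°) → follower=(69.000, -60.000, 52.750°)

21.000 -1.000 71.000
20.000 9.000 71.750
20.000 9.000 71.750
71.000 -53.000 72.750
84.000 -76.000 60.500
84.000 -76.000 60.500
69.000 -60.000 52.750


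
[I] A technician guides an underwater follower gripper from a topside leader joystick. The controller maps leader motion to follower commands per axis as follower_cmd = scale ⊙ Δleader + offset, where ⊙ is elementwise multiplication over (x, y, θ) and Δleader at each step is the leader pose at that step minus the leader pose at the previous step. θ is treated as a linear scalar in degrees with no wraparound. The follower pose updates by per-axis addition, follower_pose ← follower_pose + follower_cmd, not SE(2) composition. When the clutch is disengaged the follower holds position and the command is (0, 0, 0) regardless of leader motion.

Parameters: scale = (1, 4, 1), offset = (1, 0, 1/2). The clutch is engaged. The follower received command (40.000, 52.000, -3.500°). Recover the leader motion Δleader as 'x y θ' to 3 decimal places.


39.000 13.000 -4.000

axis x: (40.000 − 1) / (1) = 39.000
axis y: (52.000 − 0) / (4) = 13.000
axis θ: (-3.500 − 1/2) / (1) = -4.000


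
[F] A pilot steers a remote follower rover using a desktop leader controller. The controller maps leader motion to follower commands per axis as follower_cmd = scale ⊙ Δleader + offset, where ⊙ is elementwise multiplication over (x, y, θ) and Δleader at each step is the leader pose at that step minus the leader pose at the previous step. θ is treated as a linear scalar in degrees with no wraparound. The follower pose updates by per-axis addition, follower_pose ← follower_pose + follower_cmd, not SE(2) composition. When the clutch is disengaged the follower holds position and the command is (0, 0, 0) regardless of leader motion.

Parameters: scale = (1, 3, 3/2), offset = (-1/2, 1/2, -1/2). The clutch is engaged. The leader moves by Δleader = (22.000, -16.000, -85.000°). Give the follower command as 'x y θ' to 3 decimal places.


21.500 -47.500 -128.000

axis x: 1·22.000 + -1/2 = 21.500
axis y: 3·-16.000 + 1/2 = -47.500
axis θ: 3/2·-85.000 + -1/2 = -128.000


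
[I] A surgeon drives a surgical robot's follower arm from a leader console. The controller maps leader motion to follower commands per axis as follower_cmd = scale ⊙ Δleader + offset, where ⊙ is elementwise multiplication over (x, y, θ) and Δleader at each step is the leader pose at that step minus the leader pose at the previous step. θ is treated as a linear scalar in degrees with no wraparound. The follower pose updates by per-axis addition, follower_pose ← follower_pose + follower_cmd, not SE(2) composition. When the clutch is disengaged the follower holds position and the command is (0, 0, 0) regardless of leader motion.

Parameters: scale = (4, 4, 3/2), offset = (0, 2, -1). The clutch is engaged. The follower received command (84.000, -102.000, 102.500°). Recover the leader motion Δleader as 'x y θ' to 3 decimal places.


axis x: (84.000 − 0) / (4) = 21.000
axis y: (-102.000 − 2) / (4) = -26.000
axis θ: (102.500 − -1) / (3/2) = 69.000

21.000 -26.000 69.000


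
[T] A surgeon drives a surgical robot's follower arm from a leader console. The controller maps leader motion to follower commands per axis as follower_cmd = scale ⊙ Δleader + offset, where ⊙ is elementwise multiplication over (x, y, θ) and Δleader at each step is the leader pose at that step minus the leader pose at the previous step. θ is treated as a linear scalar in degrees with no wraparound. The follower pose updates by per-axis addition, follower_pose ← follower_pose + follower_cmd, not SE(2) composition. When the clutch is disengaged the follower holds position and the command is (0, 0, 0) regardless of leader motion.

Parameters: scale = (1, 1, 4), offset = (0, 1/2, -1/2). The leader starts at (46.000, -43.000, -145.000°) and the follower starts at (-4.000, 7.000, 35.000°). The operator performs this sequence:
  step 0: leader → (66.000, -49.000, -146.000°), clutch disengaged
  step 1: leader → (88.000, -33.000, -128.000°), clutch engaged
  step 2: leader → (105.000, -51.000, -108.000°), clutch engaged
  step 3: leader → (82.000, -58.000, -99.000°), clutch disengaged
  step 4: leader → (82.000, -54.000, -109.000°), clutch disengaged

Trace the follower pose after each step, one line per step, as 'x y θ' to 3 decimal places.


step 0: Δleader=(20.000, -6.000, -1.000°), disengaged; cmd=(0,0,0) → follower holds at (-4.000, 7.000, 35.000°)
step 1: Δleader=(22.000, 16.000, 18.000°), engaged; cmd=(22.000, 16.500, 71.500°) → follower=(18.000, 23.500, 106.500°)
step 2: Δleader=(17.000, -18.000, 20.000°), engaged; cmd=(17.000, -17.500, 79.500°) → follower=(35.000, 6.000, 186.000°)
step 3: Δleader=(-23.000, -7.000, 9.000°), disengaged; cmd=(0,0,0) → follower holds at (35.000, 6.000, 186.000°)
step 4: Δleader=(0.000, 4.000, -10.000°), disengaged; cmd=(0,0,0) → follower holds at (35.000, 6.000, 186.000°)

-4.000 7.000 35.000
18.000 23.500 106.500
35.000 6.000 186.000
35.000 6.000 186.000
35.000 6.000 186.000


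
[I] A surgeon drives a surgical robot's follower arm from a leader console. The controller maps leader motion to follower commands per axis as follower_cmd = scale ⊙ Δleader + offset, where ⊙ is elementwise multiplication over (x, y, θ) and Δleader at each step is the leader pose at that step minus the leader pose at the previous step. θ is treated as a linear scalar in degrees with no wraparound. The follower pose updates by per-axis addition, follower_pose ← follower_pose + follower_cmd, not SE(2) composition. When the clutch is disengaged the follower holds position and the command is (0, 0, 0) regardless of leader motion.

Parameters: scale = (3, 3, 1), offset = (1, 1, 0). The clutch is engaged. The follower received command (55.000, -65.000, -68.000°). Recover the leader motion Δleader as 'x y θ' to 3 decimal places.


axis x: (55.000 − 1) / (3) = 18.000
axis y: (-65.000 − 1) / (3) = -22.000
axis θ: (-68.000 − 0) / (1) = -68.000

18.000 -22.000 -68.000


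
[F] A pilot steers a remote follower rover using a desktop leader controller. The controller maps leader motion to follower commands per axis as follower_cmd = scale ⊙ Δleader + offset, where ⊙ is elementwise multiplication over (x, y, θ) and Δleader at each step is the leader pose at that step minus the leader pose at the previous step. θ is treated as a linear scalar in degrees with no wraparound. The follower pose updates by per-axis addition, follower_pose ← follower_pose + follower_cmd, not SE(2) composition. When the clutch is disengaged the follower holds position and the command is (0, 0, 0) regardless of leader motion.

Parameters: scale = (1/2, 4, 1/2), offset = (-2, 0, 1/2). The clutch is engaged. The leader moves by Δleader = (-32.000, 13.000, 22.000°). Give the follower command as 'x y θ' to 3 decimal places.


-18.000 52.000 11.500

axis x: 1/2·-32.000 + -2 = -18.000
axis y: 4·13.000 + 0 = 52.000
axis θ: 1/2·22.000 + 1/2 = 11.500


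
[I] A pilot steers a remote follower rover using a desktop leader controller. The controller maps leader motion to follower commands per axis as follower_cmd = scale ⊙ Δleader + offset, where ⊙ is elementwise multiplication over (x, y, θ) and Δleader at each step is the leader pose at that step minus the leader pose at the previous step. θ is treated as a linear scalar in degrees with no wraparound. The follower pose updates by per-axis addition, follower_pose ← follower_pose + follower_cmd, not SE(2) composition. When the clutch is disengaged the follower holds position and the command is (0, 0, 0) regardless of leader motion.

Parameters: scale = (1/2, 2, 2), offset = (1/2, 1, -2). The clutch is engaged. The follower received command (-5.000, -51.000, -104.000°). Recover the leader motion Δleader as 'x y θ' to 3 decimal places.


axis x: (-5.000 − 1/2) / (1/2) = -11.000
axis y: (-51.000 − 1) / (2) = -26.000
axis θ: (-104.000 − -2) / (2) = -51.000

-11.000 -26.000 -51.000


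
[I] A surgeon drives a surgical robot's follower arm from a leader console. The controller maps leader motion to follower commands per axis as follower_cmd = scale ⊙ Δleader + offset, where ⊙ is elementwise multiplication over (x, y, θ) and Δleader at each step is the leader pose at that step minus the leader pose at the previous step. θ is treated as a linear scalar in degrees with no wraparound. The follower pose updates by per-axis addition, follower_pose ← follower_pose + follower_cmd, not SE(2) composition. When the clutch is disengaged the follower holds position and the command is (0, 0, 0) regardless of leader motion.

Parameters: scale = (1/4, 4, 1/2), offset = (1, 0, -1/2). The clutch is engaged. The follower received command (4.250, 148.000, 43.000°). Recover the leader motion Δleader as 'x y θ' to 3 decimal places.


13.000 37.000 87.000

axis x: (4.250 − 1) / (1/4) = 13.000
axis y: (148.000 − 0) / (4) = 37.000
axis θ: (43.000 − -1/2) / (1/2) = 87.000


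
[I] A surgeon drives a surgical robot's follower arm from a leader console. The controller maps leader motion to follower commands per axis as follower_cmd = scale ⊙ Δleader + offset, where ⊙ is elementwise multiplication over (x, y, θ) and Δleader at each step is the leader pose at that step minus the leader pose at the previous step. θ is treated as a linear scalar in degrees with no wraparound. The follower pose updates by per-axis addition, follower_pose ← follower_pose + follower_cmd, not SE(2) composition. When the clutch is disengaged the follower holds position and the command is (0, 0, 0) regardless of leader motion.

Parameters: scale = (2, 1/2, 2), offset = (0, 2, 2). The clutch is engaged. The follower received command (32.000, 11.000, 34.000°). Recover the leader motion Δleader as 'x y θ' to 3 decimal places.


axis x: (32.000 − 0) / (2) = 16.000
axis y: (11.000 − 2) / (1/2) = 18.000
axis θ: (34.000 − 2) / (2) = 16.000

16.000 18.000 16.000


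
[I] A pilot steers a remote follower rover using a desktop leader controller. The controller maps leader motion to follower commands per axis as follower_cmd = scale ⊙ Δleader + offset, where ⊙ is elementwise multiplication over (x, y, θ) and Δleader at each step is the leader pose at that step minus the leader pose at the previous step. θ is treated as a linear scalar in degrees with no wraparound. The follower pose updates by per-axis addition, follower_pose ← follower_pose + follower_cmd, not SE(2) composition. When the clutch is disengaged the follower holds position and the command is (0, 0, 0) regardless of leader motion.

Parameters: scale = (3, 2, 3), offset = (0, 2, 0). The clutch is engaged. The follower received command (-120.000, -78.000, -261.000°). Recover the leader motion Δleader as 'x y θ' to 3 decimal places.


axis x: (-120.000 − 0) / (3) = -40.000
axis y: (-78.000 − 2) / (2) = -40.000
axis θ: (-261.000 − 0) / (3) = -87.000

-40.000 -40.000 -87.000


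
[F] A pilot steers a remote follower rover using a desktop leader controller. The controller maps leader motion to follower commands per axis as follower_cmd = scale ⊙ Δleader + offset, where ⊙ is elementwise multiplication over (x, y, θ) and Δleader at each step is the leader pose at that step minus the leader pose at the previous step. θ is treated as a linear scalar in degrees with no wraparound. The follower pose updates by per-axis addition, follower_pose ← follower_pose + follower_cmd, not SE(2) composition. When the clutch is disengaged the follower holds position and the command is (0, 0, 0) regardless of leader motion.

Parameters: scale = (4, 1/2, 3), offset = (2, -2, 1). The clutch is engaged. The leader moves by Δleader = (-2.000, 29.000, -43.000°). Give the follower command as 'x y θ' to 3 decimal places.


axis x: 4·-2.000 + 2 = -6.000
axis y: 1/2·29.000 + -2 = 12.500
axis θ: 3·-43.000 + 1 = -128.000

-6.000 12.500 -128.000


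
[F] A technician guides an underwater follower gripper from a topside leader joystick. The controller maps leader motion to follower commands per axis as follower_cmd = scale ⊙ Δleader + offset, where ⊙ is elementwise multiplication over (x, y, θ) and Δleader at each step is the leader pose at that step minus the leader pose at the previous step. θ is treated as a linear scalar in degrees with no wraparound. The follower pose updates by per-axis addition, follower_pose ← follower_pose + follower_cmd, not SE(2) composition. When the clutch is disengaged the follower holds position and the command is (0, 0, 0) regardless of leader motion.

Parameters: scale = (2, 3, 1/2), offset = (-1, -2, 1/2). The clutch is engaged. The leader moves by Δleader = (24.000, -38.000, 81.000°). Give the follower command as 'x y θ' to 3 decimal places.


47.000 -116.000 41.000

axis x: 2·24.000 + -1 = 47.000
axis y: 3·-38.000 + -2 = -116.000
axis θ: 1/2·81.000 + 1/2 = 41.000


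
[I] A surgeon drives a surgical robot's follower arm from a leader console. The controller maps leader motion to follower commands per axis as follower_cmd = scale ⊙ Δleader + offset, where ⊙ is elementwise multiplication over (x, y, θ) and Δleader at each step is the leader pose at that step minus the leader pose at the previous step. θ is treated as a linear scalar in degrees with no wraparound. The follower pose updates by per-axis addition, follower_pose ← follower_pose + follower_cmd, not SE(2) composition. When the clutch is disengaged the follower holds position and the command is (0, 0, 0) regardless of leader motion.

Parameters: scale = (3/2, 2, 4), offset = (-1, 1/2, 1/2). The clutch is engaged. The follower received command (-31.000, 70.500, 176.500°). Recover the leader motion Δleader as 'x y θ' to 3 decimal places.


axis x: (-31.000 − -1) / (3/2) = -20.000
axis y: (70.500 − 1/2) / (2) = 35.000
axis θ: (176.500 − 1/2) / (4) = 44.000

-20.000 35.000 44.000


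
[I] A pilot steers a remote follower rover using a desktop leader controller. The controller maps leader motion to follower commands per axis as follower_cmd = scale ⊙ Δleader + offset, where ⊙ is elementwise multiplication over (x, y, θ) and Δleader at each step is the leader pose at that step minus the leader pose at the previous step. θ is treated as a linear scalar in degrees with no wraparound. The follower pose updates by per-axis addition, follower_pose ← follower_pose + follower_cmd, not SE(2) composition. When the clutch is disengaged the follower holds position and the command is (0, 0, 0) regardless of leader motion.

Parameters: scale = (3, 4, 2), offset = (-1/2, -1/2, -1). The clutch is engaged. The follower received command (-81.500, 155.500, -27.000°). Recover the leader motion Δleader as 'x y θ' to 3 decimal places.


axis x: (-81.500 − -1/2) / (3) = -27.000
axis y: (155.500 − -1/2) / (4) = 39.000
axis θ: (-27.000 − -1) / (2) = -13.000

-27.000 39.000 -13.000


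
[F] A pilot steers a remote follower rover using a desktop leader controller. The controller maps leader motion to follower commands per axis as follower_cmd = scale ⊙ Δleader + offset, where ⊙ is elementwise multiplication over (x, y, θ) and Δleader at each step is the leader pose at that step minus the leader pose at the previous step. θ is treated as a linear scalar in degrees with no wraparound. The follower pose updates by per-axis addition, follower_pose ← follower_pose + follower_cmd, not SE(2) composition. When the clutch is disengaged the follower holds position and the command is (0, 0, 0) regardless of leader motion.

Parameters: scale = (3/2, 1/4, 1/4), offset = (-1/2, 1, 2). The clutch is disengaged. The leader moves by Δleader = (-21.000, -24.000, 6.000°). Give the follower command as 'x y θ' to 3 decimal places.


0.000 0.000 0.000

clutch disengaged → follower holds; cmd = (0, 0, 0)
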